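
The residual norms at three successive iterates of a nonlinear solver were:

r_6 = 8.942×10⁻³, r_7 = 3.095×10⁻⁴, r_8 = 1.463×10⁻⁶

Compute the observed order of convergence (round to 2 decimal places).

p ≈ ln(r_8/r_7) / ln(r_7/r_6)
  = ln(1.463×10⁻⁶/3.095×10⁻⁴) / ln(3.095×10⁻⁴/8.942×10⁻³)
  = ln(0.00472698) / ln(0.0346119)
  = -5.35447 / -3.36356 ≈ 1.59191

1.59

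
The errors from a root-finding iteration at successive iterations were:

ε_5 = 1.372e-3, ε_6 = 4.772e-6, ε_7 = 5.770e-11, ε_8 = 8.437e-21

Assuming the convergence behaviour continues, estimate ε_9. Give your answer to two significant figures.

1.8e-40

First estimate the order: p ≈ ln(ε_8/ε_7) / ln(ε_7/ε_6) = ln(8.437e-21/5.770e-11)/ln(5.770e-11/4.772e-6) = ln(1.46222e-10)/ln(1.20914e-05) ≈ 2.0000.
Then ε_9 ≈ ε_8·(ε_8/ε_7)^p = 8.437e-21·(1.46222e-10)^2.0000 = 8.437e-21·2.13809e-20 ≈ 1.804e-40.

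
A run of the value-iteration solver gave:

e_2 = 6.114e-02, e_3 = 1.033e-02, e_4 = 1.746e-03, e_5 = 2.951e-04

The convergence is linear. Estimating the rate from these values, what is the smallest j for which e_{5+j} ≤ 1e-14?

14

Rate ρ ≈ e_5/e_4 = 2.951e-04/1.746e-03 = 0.1690.
After j more steps, e_{5+j} ≈ 2.951e-04·ρ^j; need ρ^j ≤ 1e-14/2.951e-04 = 3.38868e-11.
j ≥ ln(3.38868e-11)/ln(0.1690) = -24.1080/-1.77786 = 13.560.
So 14 more iterations are needed.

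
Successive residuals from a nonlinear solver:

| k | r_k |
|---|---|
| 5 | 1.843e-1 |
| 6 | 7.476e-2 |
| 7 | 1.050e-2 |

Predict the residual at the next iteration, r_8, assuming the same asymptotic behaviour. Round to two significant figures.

First estimate the order: p ≈ ln(r_7/r_6) / ln(r_6/r_5) = ln(1.050e-2/7.476e-2)/ln(7.476e-2/1.843e-1) = ln(0.140449)/ln(0.405643) ≈ 2.1755.
Then r_8 ≈ r_7·(r_7/r_6)^p = 1.050e-2·(0.140449)^2.1755 = 1.050e-2·0.0139774 ≈ 0.0001468.

1.5e-4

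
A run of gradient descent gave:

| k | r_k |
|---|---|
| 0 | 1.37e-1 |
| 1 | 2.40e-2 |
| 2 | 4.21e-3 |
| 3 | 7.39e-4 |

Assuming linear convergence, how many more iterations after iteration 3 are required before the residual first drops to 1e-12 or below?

Rate ρ ≈ r_3/r_2 = 7.39e-4/4.21e-3 = 0.1755.
After j more steps, r_{3+j} ≈ 7.39e-4·ρ^j; need ρ^j ≤ 1e-12/7.39e-4 = 1.35318e-09.
j ≥ ln(1.35318e-09)/ln(0.1755) = -20.4208/-1.74012 = 11.735.
So 12 more iterations are needed.

12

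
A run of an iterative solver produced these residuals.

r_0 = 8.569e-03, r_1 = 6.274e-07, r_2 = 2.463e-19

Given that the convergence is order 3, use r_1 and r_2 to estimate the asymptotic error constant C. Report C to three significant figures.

C ≈ r_2 / r_1^3
  = 2.463e-19 / (6.274e-07)^3
  = 2.463e-19 / 2.46964e-19 ≈ 0.99731

0.997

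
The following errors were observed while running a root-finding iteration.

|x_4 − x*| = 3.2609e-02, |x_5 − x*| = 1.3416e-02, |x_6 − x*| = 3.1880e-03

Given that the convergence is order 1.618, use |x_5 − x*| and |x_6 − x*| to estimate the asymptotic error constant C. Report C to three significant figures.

3.41

C ≈ |x_6 − x*| / |x_5 − x*|^1.618
  = 3.1880e-03 / (1.3416e-02)^1.618
  = 3.1880e-03 / 0.000934317 ≈ 3.4121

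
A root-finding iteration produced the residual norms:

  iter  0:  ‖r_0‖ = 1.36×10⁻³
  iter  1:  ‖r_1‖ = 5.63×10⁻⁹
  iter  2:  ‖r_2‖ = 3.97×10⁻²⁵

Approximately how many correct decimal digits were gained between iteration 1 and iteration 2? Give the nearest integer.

Digits gained ≈ log₁₀(‖r_1‖/‖r_2‖) = log₁₀(5.63×10⁻⁹/3.97×10⁻²⁵) = log₁₀(1.41814e+16) ≈ 16.152.

16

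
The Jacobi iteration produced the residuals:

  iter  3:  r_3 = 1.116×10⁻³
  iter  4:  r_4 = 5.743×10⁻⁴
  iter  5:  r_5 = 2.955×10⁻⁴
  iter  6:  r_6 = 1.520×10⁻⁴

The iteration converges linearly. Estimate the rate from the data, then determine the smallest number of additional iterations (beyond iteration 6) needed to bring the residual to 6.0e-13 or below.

Rate ρ ≈ r_6/r_5 = 1.520×10⁻⁴/2.955×10⁻⁴ = 0.5144.
After j more steps, r_{6+j} ≈ 1.520×10⁻⁴·ρ^j; need ρ^j ≤ 6.0e-13/1.520×10⁻⁴ = 3.94737e-09.
j ≥ ln(3.94737e-09)/ln(0.5144) = -19.3502/-0.66475 = 29.109.
So 30 more iterations are needed.

30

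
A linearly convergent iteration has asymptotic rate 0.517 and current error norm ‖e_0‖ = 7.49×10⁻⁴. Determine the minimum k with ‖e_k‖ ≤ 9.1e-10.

After k steps, ‖e_k‖ ≈ 7.49×10⁻⁴·0.517^k.
Need 0.517^k ≤ 9.1e-10/7.49×10⁻⁴ = 1.21495e-06.
k ≥ ln(1.21495e-06)/ln(0.517) = -13.6208/-0.65971 = 20.647.
Smallest integer k = 21.

21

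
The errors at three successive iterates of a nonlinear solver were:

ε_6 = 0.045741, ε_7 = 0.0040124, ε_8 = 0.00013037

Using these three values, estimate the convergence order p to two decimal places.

1.41

p ≈ ln(ε_8/ε_7) / ln(ε_7/ε_6)
  = ln(0.00013037/0.0040124) / ln(0.0040124/0.045741)
  = ln(0.0324918) / ln(0.08772)
  = -3.42677 / -2.43361 ≈ 1.40810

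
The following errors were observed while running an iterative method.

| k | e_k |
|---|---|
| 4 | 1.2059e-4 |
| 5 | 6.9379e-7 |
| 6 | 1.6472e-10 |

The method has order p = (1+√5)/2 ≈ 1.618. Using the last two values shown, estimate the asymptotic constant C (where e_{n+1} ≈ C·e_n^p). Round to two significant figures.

1.5

C ≈ e_6 / e_5^1.618
  = 1.6472e-10 / (6.9379e-7)^1.618
  = 1.6472e-10 / 1.08419e-10 ≈ 1.5193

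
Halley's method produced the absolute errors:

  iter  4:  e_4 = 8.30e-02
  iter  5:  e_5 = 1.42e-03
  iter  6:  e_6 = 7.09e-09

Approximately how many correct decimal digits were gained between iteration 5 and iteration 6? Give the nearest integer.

5

Digits gained ≈ log₁₀(e_5/e_6) = log₁₀(1.42e-03/7.09e-09) = log₁₀(200282) ≈ 5.302.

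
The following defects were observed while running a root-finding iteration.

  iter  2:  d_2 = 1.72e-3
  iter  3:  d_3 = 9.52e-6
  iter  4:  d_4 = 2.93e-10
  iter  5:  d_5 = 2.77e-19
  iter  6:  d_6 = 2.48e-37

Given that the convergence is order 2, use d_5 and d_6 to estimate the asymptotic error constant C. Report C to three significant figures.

3.23

C ≈ d_6 / d_5^2
  = 2.48e-37 / (2.77e-19)^2
  = 2.48e-37 / 7.6729e-38 ≈ 3.2322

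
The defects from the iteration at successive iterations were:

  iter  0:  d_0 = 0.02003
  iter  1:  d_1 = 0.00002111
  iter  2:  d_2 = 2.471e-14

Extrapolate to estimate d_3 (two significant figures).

First estimate the order: p ≈ ln(d_2/d_1) / ln(d_1/d_0) = ln(2.471e-14/0.00002111)/ln(0.00002111/0.02003) = ln(1.17054e-09)/ln(0.00105392) ≈ 3.0000.
Then d_3 ≈ d_2·(d_2/d_1)^p = 2.471e-14·(1.17054e-09)^3.0000 = 2.471e-14·1.60383e-27 ≈ 3.963e-41.

4.0e-41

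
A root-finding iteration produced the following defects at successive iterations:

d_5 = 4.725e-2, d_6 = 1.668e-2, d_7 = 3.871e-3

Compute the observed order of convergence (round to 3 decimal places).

p ≈ ln(d_7/d_6) / ln(d_6/d_5)
  = ln(3.871e-3/1.668e-2) / ln(1.668e-2/4.725e-2)
  = ln(0.232074) / ln(0.353016)
  = -1.460699 / -1.041242 ≈ 1.402843

1.403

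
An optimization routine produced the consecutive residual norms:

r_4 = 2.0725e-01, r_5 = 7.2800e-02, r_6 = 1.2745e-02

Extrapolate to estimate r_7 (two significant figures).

First estimate the order: p ≈ ln(r_6/r_5) / ln(r_5/r_4) = ln(1.2745e-02/7.2800e-02)/ln(7.2800e-02/2.0725e-01) = ln(0.175069)/ln(0.351267) ≈ 1.6656.
Then r_7 ≈ r_6·(r_6/r_5)^p = 1.2745e-02·(0.175069)^1.6656 = 1.2745e-02·0.0548895 ≈ 0.0006996.

7.0e-4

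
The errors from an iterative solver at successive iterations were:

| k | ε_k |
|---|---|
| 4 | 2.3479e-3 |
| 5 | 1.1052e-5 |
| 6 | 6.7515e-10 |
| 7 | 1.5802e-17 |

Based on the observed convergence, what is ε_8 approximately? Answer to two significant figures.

2.4e-31

First estimate the order: p ≈ ln(ε_7/ε_6) / ln(ε_6/ε_5) = ln(1.5802e-17/6.7515e-10)/ln(6.7515e-10/1.1052e-5) = ln(2.34052e-08)/ln(6.10885e-05) ≈ 1.8108.
Then ε_8 ≈ ε_7·(ε_7/ε_6)^p = 1.5802e-17·(2.34052e-08)^1.8108 = 1.5802e-17·1.52178e-14 ≈ 2.405e-31.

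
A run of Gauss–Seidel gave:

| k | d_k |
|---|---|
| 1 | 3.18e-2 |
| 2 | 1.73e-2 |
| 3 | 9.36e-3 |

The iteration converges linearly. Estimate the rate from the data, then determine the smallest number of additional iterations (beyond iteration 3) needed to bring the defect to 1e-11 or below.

Rate ρ ≈ d_3/d_2 = 9.36e-3/1.73e-2 = 0.5410.
After j more steps, d_{3+j} ≈ 9.36e-3·ρ^j; need ρ^j ≤ 1e-11/9.36e-3 = 1.06838e-09.
j ≥ ln(1.06838e-09)/ln(0.5410) = -20.6571/-0.61434 = 33.625.
So 34 more iterations are needed.

34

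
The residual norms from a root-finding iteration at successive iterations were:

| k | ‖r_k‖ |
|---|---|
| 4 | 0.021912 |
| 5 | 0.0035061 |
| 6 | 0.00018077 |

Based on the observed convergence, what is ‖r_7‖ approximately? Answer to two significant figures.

1.5e-6

First estimate the order: p ≈ ln(‖r_6‖/‖r_5‖) / ln(‖r_5‖/‖r_4‖) = ln(0.00018077/0.0035061)/ln(0.0035061/0.021912) = ln(0.0515587)/ln(0.160008) ≈ 1.6180.
Then ‖r_7‖ ≈ ‖r_6‖·(‖r_6‖/‖r_5‖)^p = 0.00018077·(0.0515587)^1.6180 = 0.00018077·0.00825096 ≈ 1.492e-06.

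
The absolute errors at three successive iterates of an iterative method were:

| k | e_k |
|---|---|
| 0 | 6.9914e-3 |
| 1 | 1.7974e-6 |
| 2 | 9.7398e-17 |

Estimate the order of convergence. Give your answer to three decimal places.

2.860

p ≈ ln(e_2/e_1) / ln(e_1/e_0)
  = ln(9.7398e-17/1.7974e-6) / ln(1.7974e-6/6.9914e-3)
  = ln(5.41883e-11) / ln(0.000257087)
  = -23.638556 / -8.266096 ≈ 2.859700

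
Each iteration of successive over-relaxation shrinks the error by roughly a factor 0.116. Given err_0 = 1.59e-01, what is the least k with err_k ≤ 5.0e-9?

9

After k steps, err_k ≈ 1.59e-01·0.116^k.
Need 0.116^k ≤ 5.0e-9/1.59e-01 = 3.14465e-08.
k ≥ ln(3.14465e-08)/ln(0.116) = -17.2750/-2.15417 = 8.019.
Smallest integer k = 9.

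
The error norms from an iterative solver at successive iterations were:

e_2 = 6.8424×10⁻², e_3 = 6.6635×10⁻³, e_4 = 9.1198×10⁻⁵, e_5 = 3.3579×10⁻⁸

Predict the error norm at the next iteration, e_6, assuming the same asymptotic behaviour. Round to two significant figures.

First estimate the order: p ≈ ln(e_5/e_4) / ln(e_4/e_3) = ln(3.3579×10⁻⁸/9.1198×10⁻⁵)/ln(9.1198×10⁻⁵/6.6635×10⁻³) = ln(0.000368199)/ln(0.0136862) ≈ 1.8425.
Then e_6 ≈ e_5·(e_5/e_4)^p = 3.3579×10⁻⁸·(0.000368199)^1.8425 = 3.3579×10⁻⁸·4.70985e-07 ≈ 1.582e-14.

1.6e-14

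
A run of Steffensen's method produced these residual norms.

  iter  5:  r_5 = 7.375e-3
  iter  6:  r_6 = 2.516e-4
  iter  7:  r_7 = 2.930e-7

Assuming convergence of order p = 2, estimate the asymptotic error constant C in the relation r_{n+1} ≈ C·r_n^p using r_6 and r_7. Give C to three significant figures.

C ≈ r_7 / r_6^2
  = 2.930e-7 / (2.516e-4)^2
  = 2.930e-7 / 6.33026e-08 ≈ 4.6286

4.63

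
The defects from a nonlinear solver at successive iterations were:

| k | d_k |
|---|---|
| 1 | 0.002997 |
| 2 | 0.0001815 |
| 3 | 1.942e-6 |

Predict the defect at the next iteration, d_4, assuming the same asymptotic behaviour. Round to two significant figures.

1.3e-9

First estimate the order: p ≈ ln(d_3/d_2) / ln(d_2/d_1) = ln(1.942e-6/0.0001815)/ln(0.0001815/0.002997) = ln(0.0106997)/ln(0.0605606) ≈ 1.6182.
Then d_4 ≈ d_3·(d_3/d_2)^p = 1.942e-6·(0.0106997)^1.6182 = 1.942e-6·0.000647335 ≈ 1.257e-09.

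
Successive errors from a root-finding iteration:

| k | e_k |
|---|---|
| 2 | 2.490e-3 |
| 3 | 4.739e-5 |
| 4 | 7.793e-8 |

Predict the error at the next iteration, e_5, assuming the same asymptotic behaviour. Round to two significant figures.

First estimate the order: p ≈ ln(e_4/e_3) / ln(e_3/e_2) = ln(7.793e-8/4.739e-5)/ln(4.739e-5/2.490e-3) = ln(0.00164444)/ln(0.0190321) ≈ 1.6181.
Then e_5 ≈ e_4·(e_4/e_3)^p = 7.793e-8·(0.00164444)^1.6181 = 7.793e-8·3.1278e-05 ≈ 2.437e-12.

2.4e-12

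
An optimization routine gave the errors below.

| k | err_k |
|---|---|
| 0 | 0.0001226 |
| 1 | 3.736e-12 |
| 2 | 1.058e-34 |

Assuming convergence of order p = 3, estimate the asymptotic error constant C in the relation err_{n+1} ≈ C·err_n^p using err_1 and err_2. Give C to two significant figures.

2.0

C ≈ err_2 / err_1^3
  = 1.058e-34 / (3.736e-12)^3
  = 1.058e-34 / 5.2146e-35 ≈ 2.0289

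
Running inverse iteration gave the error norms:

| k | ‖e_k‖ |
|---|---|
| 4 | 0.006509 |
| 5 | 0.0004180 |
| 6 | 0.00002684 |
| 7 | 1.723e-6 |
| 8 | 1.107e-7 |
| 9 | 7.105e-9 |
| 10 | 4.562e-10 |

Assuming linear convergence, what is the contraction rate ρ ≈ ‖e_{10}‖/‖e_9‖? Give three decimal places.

0.064

ρ ≈ ‖e_{10}‖/‖e_9‖ = 4.562e-10/7.105e-9 = 0.06421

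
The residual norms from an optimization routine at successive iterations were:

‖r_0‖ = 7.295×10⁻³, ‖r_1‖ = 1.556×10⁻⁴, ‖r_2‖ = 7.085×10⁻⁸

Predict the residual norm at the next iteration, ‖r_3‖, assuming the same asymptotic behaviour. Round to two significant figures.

1.5e-14

First estimate the order: p ≈ ln(‖r_2‖/‖r_1‖) / ln(‖r_1‖/‖r_0‖) = ln(7.085×10⁻⁸/1.556×10⁻⁴)/ln(1.556×10⁻⁴/7.295×10⁻³) = ln(0.000455334)/ln(0.0213297) ≈ 1.9998.
Then ‖r_3‖ ≈ ‖r_2‖·(‖r_2‖/‖r_1‖)^p = 7.085×10⁻⁸·(0.000455334)^1.9998 = 7.085×10⁻⁸·2.07648e-07 ≈ 1.471e-14.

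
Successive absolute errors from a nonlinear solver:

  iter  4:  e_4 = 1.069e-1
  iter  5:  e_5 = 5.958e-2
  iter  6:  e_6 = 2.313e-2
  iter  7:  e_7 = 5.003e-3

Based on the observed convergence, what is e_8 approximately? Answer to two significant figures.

First estimate the order: p ≈ ln(e_7/e_6) / ln(e_6/e_5) = ln(5.003e-3/2.313e-2)/ln(2.313e-2/5.958e-2) = ln(0.216299)/ln(0.388218) ≈ 1.6182.
Then e_8 ≈ e_7·(e_7/e_6)^p = 5.003e-3·(0.216299)^1.6182 = 5.003e-3·0.0839431 ≈ 0.00042.

4.2e-4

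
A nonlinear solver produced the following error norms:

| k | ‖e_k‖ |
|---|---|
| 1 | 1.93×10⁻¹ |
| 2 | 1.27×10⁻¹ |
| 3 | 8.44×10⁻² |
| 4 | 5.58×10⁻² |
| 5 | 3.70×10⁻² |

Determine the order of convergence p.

1

Consecutive ratios: ‖e_5‖/‖e_4‖ = 3.70×10⁻²/5.58×10⁻² = 0.663082, ‖e_4‖/‖e_3‖ = 5.58×10⁻²/8.44×10⁻² = 0.661137.
p ≈ ln(0.663082)/ln(0.661137) = -0.4109/-0.4138 ≈ 0.99.
So the convergence is linear (order 1).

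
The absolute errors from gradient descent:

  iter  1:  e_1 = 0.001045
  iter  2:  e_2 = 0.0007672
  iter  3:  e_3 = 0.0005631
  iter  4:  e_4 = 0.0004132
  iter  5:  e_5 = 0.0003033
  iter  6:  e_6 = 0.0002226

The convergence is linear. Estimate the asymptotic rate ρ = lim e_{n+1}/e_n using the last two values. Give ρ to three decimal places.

ρ ≈ e_6/e_5 = 0.0002226/0.0003033 = 0.73393

0.734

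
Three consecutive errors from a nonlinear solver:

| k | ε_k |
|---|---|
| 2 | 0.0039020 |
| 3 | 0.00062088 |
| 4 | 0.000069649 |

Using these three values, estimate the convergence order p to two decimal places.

1.19

p ≈ ln(ε_4/ε_3) / ln(ε_3/ε_2)
  = ln(0.000069649/0.00062088) / ln(0.00062088/0.0039020)
  = ln(0.112178) / ln(0.159118)
  = -2.18767 / -1.83811 ≈ 1.19017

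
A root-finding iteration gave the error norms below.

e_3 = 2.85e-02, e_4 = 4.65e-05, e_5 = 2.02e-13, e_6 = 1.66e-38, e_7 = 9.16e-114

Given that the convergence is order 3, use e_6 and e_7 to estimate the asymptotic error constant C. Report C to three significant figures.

2.00

C ≈ e_7 / e_6^3
  = 9.16e-114 / (1.66e-38)^3
  = 9.16e-114 / 4.5743e-114 ≈ 2.0025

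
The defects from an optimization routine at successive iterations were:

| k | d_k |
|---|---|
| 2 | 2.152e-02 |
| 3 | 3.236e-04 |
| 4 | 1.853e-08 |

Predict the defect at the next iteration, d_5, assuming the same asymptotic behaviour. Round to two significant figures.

2.5e-18

First estimate the order: p ≈ ln(d_4/d_3) / ln(d_3/d_2) = ln(1.853e-08/3.236e-04)/ln(3.236e-04/2.152e-02) = ln(5.72621e-05)/ln(0.0150372) ≈ 2.3272.
Then d_5 ≈ d_4·(d_4/d_3)^p = 1.853e-08·(5.72621e-05)^2.3272 = 1.853e-08·1.34186e-10 ≈ 2.486e-18.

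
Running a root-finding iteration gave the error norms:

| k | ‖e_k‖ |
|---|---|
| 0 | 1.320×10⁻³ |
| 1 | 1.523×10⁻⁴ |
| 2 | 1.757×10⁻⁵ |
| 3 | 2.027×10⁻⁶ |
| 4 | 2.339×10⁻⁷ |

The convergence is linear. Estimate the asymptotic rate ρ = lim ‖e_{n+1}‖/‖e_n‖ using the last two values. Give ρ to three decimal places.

0.115

ρ ≈ ‖e_4‖/‖e_3‖ = 2.339×10⁻⁷/2.027×10⁻⁶ = 0.11539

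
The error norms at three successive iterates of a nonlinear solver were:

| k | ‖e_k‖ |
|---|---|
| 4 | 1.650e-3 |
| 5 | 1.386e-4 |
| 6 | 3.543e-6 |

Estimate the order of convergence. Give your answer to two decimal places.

1.48

p ≈ ln(‖e_6‖/‖e_5‖) / ln(‖e_5‖/‖e_4‖)
  = ln(3.543e-6/1.386e-4) / ln(1.386e-4/1.650e-3)
  = ln(0.0255628) / ln(0.084)
  = -3.66662 / -2.47694 ≈ 1.48030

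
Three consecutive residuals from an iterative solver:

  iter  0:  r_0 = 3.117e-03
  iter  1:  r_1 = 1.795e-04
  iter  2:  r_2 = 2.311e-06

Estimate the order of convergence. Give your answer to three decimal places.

1.525

p ≈ ln(r_2/r_1) / ln(r_1/r_0)
  = ln(2.311e-06/1.795e-04) / ln(1.795e-04/3.117e-03)
  = ln(0.0128747) / ln(0.0575874)
  = -4.352491 / -2.854451 ≈ 1.524808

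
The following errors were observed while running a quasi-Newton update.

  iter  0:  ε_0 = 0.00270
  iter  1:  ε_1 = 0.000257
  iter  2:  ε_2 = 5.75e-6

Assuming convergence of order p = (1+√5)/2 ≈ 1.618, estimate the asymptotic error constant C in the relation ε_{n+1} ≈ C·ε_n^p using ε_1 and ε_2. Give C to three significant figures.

3.70

C ≈ ε_2 / ε_1^1.618
  = 5.75e-6 / (0.000257)^1.618
  = 5.75e-6 / 1.55336e-06 ≈ 3.7017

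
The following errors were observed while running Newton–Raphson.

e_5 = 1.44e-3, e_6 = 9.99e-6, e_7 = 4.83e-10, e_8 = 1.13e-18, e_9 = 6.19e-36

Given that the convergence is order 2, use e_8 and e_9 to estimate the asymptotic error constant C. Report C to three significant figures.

C ≈ e_9 / e_8^2
  = 6.19e-36 / (1.13e-18)^2
  = 6.19e-36 / 1.2769e-36 ≈ 4.8477

4.85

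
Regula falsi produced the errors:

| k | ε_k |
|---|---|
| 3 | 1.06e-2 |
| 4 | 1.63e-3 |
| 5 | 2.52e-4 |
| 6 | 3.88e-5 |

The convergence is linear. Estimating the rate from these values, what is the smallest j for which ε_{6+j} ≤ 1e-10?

Rate ρ ≈ ε_6/ε_5 = 3.88e-5/2.52e-4 = 0.1540.
After j more steps, ε_{6+j} ≈ 3.88e-5·ρ^j; need ρ^j ≤ 1e-10/3.88e-5 = 2.57732e-06.
j ≥ ln(2.57732e-06)/ln(0.1540) = -12.8688/-1.87080 = 6.879.
So 7 more iterations are needed.

7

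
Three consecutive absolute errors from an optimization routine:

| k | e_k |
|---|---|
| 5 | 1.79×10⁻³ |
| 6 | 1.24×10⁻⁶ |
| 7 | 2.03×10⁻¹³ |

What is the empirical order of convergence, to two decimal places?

2.15

p ≈ ln(e_7/e_6) / ln(e_6/e_5)
  = ln(2.03×10⁻¹³/1.24×10⁻⁶) / ln(1.24×10⁻⁶/1.79×10⁻³)
  = ln(1.6371e-07) / ln(0.000692737)
  = -15.62517 / -7.27486 ≈ 2.14783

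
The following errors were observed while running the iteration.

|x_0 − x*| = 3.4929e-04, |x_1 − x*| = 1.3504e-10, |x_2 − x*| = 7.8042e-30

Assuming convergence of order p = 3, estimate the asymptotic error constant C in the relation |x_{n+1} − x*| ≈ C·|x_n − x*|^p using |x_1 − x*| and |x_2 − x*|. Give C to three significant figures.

3.17

C ≈ |x_2 − x*| / |x_1 − x*|^3
  = 7.8042e-30 / (1.3504e-10)^3
  = 7.8042e-30 / 2.46256e-30 ≈ 3.1691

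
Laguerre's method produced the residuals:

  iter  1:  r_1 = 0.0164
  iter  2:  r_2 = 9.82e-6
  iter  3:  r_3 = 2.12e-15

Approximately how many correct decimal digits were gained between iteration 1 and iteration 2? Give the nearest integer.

Digits gained ≈ log₁₀(r_1/r_2) = log₁₀(0.0164/9.82e-6) = log₁₀(1670.06) ≈ 3.223.

3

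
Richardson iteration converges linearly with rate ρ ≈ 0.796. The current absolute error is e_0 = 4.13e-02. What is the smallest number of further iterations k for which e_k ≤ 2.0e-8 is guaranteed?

64

After k steps, e_k ≈ 4.13e-02·0.796^k.
Need 0.796^k ≤ 2.0e-8/4.13e-02 = 4.84262e-07.
k ≥ ln(4.84262e-07)/ln(0.796) = -14.5406/-0.22816 = 63.730.
Smallest integer k = 64.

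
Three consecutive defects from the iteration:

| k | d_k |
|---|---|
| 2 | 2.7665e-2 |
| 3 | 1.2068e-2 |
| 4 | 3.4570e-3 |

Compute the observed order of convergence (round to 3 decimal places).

1.507

p ≈ ln(d_4/d_3) / ln(d_3/d_2)
  = ln(3.4570e-3/1.2068e-2) / ln(1.2068e-2/2.7665e-2)
  = ln(0.28646) / ln(0.436219)
  = -1.250156 / -0.829611 ≈ 1.506918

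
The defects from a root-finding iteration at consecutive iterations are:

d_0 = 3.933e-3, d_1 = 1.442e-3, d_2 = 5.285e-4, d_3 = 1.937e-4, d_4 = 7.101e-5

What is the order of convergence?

Consecutive ratios: d_4/d_3 = 7.101e-5/1.937e-4 = 0.366598, d_3/d_2 = 1.937e-4/5.285e-4 = 0.366509.
p ≈ ln(0.366598)/ln(0.366509) = -1.0035/-1.0037 ≈ 1.00.
So the convergence is linear (order 1).

1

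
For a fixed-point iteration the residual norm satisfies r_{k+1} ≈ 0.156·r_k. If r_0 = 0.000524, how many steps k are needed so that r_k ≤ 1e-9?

8

After k steps, r_k ≈ 0.000524·0.156^k.
Need 0.156^k ≤ 1e-9/0.000524 = 1.9084e-06.
k ≥ ln(1.9084e-06)/ln(0.156) = -13.1692/-1.85790 = 7.088.
Smallest integer k = 8.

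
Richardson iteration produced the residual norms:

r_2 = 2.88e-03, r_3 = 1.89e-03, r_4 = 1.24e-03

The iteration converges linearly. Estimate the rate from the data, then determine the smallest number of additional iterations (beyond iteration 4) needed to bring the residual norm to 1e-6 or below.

17

Rate ρ ≈ r_4/r_3 = 1.24e-03/1.89e-03 = 0.6561.
After j more steps, r_{4+j} ≈ 1.24e-03·ρ^j; need ρ^j ≤ 1e-6/1.24e-03 = 0.000806452.
j ≥ ln(0.000806452)/ln(0.6561) = -7.1229/-0.42144 = 16.901.
So 17 more iterations are needed.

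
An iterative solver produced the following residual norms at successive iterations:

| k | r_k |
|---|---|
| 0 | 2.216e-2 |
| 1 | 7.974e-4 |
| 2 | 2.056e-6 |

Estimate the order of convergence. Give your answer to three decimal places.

1.793

p ≈ ln(r_2/r_1) / ln(r_1/r_0)
  = ln(2.056e-6/7.974e-4) / ln(7.974e-4/2.216e-2)
  = ln(0.00257838) / ln(0.0359838)
  = -5.960594 / -3.324686 ≈ 1.792829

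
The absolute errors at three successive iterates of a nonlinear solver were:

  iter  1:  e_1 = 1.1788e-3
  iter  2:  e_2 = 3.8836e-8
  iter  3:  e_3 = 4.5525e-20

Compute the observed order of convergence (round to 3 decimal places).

p ≈ ln(e_3/e_2) / ln(e_2/e_1)
  = ln(4.5525e-20/3.8836e-8) / ln(3.8836e-8/1.1788e-3)
  = ln(1.17224e-12) / ln(3.29454e-05)
  = -27.472105 / -10.320659 ≈ 2.661856

2.662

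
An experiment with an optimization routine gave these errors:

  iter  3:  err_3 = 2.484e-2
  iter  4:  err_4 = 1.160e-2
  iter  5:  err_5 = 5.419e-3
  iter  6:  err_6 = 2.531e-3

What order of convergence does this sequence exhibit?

Consecutive ratios: err_6/err_5 = 2.531e-3/5.419e-3 = 0.46706, err_5/err_4 = 5.419e-3/1.160e-2 = 0.467155.
p ≈ ln(0.46706)/ln(0.467155) = -0.7613/-0.7611 ≈ 1.00.
So the convergence is linear (order 1).

1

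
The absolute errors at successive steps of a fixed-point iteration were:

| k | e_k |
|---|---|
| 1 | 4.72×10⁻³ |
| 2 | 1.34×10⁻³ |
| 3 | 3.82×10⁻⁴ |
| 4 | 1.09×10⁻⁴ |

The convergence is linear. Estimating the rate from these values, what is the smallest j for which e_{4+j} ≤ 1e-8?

Rate ρ ≈ e_4/e_3 = 1.09×10⁻⁴/3.82×10⁻⁴ = 0.2853.
After j more steps, e_{4+j} ≈ 1.09×10⁻⁴·ρ^j; need ρ^j ≤ 1e-8/1.09×10⁻⁴ = 9.17431e-05.
j ≥ ln(9.17431e-05)/ln(0.2853) = -9.2965/-1.25421 = 7.412.
So 8 more iterations are needed.

8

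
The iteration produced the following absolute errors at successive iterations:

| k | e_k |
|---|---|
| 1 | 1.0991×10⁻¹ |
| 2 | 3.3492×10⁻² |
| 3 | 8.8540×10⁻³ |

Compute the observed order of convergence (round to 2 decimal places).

1.12

p ≈ ln(e_3/e_2) / ln(e_2/e_1)
  = ln(8.8540×10⁻³/3.3492×10⁻²) / ln(3.3492×10⁻²/1.0991×10⁻¹)
  = ln(0.264362) / ln(0.304722)
  = -1.33044 / -1.18836 ≈ 1.11956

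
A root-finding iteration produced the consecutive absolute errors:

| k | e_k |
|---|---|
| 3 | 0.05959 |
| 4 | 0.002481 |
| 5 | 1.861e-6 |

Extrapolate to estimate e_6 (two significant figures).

1.6e-13

First estimate the order: p ≈ ln(e_5/e_4) / ln(e_4/e_3) = ln(1.861e-6/0.002481)/ln(0.002481/0.05959) = ln(0.000750101)/ln(0.0416345) ≈ 2.2635.
Then e_6 ≈ e_5·(e_5/e_4)^p = 1.861e-6·(0.000750101)^2.2635 = 1.861e-6·8.44955e-08 ≈ 1.572e-13.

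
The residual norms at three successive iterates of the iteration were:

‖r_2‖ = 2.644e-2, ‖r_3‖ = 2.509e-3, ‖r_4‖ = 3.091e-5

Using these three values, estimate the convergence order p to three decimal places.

p ≈ ln(‖r_4‖/‖r_3‖) / ln(‖r_3‖/‖r_2‖)
  = ln(3.091e-5/2.509e-3) / ln(2.509e-3/2.644e-2)
  = ln(0.0123196) / ln(0.0948941)
  = -4.396564 / -2.354994 ≈ 1.866911

1.867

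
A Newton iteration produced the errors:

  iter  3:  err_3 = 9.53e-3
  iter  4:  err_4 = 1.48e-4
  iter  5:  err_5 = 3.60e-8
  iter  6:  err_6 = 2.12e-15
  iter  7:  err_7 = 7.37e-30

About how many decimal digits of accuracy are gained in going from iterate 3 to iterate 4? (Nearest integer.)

2

Digits gained ≈ log₁₀(err_3/err_4) = log₁₀(9.53e-3/1.48e-4) = log₁₀(64.3919) ≈ 1.809.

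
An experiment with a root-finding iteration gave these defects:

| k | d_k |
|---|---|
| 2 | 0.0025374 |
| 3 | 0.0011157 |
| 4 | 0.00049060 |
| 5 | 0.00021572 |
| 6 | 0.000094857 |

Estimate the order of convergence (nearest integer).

Consecutive ratios: d_6/d_5 = 0.000094857/0.00021572 = 0.439723, d_5/d_4 = 0.00021572/0.00049060 = 0.439706.
p ≈ ln(0.439723)/ln(0.439706) = -0.8216/-0.8216 ≈ 1.00.
So the convergence is linear (order 1).

1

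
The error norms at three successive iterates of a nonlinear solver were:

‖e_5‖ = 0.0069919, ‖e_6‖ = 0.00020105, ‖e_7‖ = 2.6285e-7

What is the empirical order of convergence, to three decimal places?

1.871

p ≈ ln(‖e_7‖/‖e_6‖) / ln(‖e_6‖/‖e_5‖)
  = ln(2.6285e-7/0.00020105) / ln(0.00020105/0.0069919)
  = ln(0.00130739) / ln(0.0287547)
  = -6.639722 / -3.548954 ≈ 1.870895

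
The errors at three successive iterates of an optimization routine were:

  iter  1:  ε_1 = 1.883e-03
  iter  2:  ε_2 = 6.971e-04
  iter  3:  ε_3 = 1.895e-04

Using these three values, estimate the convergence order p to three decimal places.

1.311

p ≈ ln(ε_3/ε_2) / ln(ε_2/ε_1)
  = ln(1.895e-04/6.971e-04) / ln(6.971e-04/1.883e-03)
  = ln(0.27184) / ln(0.370207)
  = -1.302542 / -0.993693 ≈ 1.310809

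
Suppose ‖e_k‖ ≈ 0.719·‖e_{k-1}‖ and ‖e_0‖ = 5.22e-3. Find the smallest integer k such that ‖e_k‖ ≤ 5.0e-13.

70

After k steps, ‖e_k‖ ≈ 5.22e-3·0.719^k.
Need 0.719^k ≤ 5.0e-13/5.22e-3 = 9.57854e-11.
k ≥ ln(9.57854e-11)/ln(0.719) = -23.0689/-0.32989 = 69.929.
Smallest integer k = 70.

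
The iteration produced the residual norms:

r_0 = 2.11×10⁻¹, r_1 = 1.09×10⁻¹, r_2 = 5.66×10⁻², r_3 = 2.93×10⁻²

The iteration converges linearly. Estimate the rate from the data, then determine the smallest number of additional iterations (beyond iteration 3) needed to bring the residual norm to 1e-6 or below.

16

Rate ρ ≈ r_3/r_2 = 2.93×10⁻²/5.66×10⁻² = 0.5177.
After j more steps, r_{3+j} ≈ 2.93×10⁻²·ρ^j; need ρ^j ≤ 1e-6/2.93×10⁻² = 3.41297e-05.
j ≥ ln(3.41297e-05)/ln(0.5177) = -10.2853/-0.65836 = 15.623.
So 16 more iterations are needed.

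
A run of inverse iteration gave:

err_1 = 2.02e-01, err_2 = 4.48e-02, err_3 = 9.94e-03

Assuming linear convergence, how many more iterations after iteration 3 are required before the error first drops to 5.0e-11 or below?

13

Rate ρ ≈ err_3/err_2 = 9.94e-03/4.48e-02 = 0.2219.
After j more steps, err_{3+j} ≈ 9.94e-03·ρ^j; need ρ^j ≤ 5.0e-11/9.94e-03 = 5.03018e-09.
j ≥ ln(5.03018e-09)/ln(0.2219) = -19.1078/-1.50553 = 12.692.
So 13 more iterations are needed.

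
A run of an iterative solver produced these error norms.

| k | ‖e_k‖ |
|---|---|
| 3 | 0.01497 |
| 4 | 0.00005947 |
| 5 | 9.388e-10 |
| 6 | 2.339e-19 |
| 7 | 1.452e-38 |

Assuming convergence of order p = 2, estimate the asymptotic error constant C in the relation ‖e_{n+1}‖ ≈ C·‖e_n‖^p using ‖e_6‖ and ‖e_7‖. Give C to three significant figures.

C ≈ ‖e_7‖ / ‖e_6‖^2
  = 1.452e-38 / (2.339e-19)^2
  = 1.452e-38 / 5.47092e-38 ≈ 0.2654

0.265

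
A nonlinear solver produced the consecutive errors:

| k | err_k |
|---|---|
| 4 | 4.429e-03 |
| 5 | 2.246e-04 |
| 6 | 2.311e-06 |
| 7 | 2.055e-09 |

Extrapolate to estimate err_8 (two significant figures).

First estimate the order: p ≈ ln(err_7/err_6) / ln(err_6/err_5) = ln(2.055e-09/2.311e-06)/ln(2.311e-06/2.246e-04) = ln(0.000889225)/ln(0.0102894) ≈ 1.5350.
Then err_8 ≈ err_7·(err_7/err_6)^p = 2.055e-09·(0.000889225)^1.5350 = 2.055e-09·2.07364e-05 ≈ 4.261e-14.

4.3e-14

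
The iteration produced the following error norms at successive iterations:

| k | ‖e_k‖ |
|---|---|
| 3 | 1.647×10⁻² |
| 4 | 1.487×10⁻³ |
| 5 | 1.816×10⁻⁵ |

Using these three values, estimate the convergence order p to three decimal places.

p ≈ ln(‖e_5‖/‖e_4‖) / ln(‖e_4‖/‖e_3‖)
  = ln(1.816×10⁻⁵/1.487×10⁻³) / ln(1.487×10⁻³/1.647×10⁻²)
  = ln(0.0122125) / ln(0.0902854)
  = -4.405295 / -2.404780 ≈ 1.831891

1.832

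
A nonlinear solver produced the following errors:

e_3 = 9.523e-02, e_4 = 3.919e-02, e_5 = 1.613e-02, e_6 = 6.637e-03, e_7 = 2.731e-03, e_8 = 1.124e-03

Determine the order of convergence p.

1

Consecutive ratios: e_8/e_7 = 1.124e-03/2.731e-03 = 0.411571, e_7/e_6 = 2.731e-03/6.637e-03 = 0.411481.
p ≈ ln(0.411571)/ln(0.411481) = -0.8878/-0.8880 ≈ 1.00.
So the convergence is linear (order 1).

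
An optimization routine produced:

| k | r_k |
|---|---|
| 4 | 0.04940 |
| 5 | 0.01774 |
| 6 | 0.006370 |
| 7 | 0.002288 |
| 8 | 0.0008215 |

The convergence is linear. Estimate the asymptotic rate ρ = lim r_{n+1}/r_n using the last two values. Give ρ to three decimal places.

ρ ≈ r_8/r_7 = 0.0008215/0.002288 = 0.35905

0.359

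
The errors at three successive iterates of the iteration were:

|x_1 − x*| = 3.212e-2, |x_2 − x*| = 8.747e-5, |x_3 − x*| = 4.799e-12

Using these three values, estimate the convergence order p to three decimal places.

p ≈ ln(|x_3 − x*|/|x_2 − x*|) / ln(|x_2 − x*|/|x_1 − x*|)
  = ln(4.799e-12/8.747e-5) / ln(8.747e-5/3.212e-2)
  = ln(5.48645e-08) / ln(0.00272323)
  = -16.718399 / -5.905937 ≈ 2.830778

2.831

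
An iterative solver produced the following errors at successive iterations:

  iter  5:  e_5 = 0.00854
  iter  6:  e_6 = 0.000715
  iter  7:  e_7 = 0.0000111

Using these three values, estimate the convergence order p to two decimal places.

1.68

p ≈ ln(e_7/e_6) / ln(e_6/e_5)
  = ln(0.0000111/0.000715) / ln(0.000715/0.00854)
  = ln(0.0155245) / ln(0.0837237)
  = -4.16534 / -2.48023 ≈ 1.67942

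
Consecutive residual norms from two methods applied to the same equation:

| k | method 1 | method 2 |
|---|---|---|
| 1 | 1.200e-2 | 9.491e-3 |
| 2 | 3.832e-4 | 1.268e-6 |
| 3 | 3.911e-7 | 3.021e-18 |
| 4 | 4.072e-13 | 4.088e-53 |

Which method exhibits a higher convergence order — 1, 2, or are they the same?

2

Method 1: p ≈ ln(4.072e-13/3.911e-7)/ln(3.911e-7/3.832e-4) ≈ 2.00.
Method 2: p ≈ ln(4.088e-53/3.021e-18)/ln(3.021e-18/1.268e-6) ≈ 3.00.
Method 2 has the higher order (≈3.0 vs ≈2.0).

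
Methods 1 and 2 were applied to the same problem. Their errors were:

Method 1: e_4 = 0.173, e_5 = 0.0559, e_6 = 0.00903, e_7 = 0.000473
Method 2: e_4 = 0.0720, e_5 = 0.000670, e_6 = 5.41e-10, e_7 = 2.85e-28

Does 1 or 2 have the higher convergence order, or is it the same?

Method 1: p ≈ ln(0.000473/0.00903)/ln(0.00903/0.0559) ≈ 1.62.
Method 2: p ≈ ln(2.85e-28/5.41e-10)/ln(5.41e-10/0.000670) ≈ 3.00.
Method 2 has the higher order (≈3.0 vs ≈1.6).

2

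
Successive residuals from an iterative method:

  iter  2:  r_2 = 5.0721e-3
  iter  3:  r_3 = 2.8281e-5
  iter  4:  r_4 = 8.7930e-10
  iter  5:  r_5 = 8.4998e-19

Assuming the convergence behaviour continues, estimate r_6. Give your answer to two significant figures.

First estimate the order: p ≈ ln(r_5/r_4) / ln(r_4/r_3) = ln(8.4998e-19/8.7930e-10)/ln(8.7930e-10/2.8281e-5) = ln(9.66655e-10)/ln(3.10915e-05) ≈ 2.0000.
Then r_6 ≈ r_5·(r_5/r_4)^p = 8.4998e-19·(9.66655e-10)^2.0000 = 8.4998e-19·9.34422e-19 ≈ 7.942e-37.

7.9e-37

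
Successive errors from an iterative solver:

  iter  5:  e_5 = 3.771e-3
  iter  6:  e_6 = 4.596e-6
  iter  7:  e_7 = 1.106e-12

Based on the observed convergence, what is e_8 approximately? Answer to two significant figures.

First estimate the order: p ≈ ln(e_7/e_6) / ln(e_6/e_5) = ln(1.106e-12/4.596e-6)/ln(4.596e-6/3.771e-3) = ln(2.40644e-07)/ln(0.00121877) ≈ 2.2713.
Then e_8 ≈ e_7·(e_7/e_6)^p = 1.106e-12·(2.40644e-07)^2.2713 = 1.106e-12·9.2708e-16 ≈ 1.025e-27.

1.0e-27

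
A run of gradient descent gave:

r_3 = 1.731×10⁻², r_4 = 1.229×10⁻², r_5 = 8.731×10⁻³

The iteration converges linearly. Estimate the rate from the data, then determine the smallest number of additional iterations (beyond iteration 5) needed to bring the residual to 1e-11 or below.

Rate ρ ≈ r_5/r_4 = 8.731×10⁻³/1.229×10⁻² = 0.7104.
After j more steps, r_{5+j} ≈ 8.731×10⁻³·ρ^j; need ρ^j ≤ 1e-11/8.731×10⁻³ = 1.14534e-09.
j ≥ ln(1.14534e-09)/ln(0.7104) = -20.5876/-0.34193 = 60.210.
So 61 more iterations are needed.

61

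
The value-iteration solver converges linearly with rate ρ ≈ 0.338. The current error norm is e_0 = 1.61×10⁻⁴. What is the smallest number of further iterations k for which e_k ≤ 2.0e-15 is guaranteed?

After k steps, e_k ≈ 1.61×10⁻⁴·0.338^k.
Need 0.338^k ≤ 2.0e-15/1.61×10⁻⁴ = 1.24224e-11.
k ≥ ln(1.24224e-11)/ln(0.338) = -25.1115/-1.08471 = 23.150.
Smallest integer k = 24.

24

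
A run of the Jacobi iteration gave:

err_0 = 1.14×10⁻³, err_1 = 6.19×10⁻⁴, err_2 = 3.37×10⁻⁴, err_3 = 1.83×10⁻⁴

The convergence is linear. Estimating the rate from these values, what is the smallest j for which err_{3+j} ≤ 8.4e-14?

36

Rate ρ ≈ err_3/err_2 = 1.83×10⁻⁴/3.37×10⁻⁴ = 0.5430.
After j more steps, err_{3+j} ≈ 1.83×10⁻⁴·ρ^j; need ρ^j ≤ 8.4e-14/1.83×10⁻⁴ = 4.59016e-10.
j ≥ ln(4.59016e-10)/ln(0.5430) = -21.5019/-0.61065 = 35.211.
So 36 more iterations are needed.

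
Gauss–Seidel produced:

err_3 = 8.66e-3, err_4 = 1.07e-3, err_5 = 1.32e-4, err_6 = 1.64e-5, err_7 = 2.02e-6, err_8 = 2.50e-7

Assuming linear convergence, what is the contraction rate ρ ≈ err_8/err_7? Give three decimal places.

0.124

ρ ≈ err_8/err_7 = 2.50e-7/2.02e-6 = 0.12376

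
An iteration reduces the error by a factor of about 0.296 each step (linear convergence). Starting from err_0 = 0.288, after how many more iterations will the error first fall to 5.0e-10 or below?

After k steps, err_k ≈ 0.288·0.296^k.
Need 0.296^k ≤ 5.0e-10/0.288 = 1.73611e-09.
k ≥ ln(1.73611e-09)/ln(0.296) = -20.1716/-1.21740 = 16.569.
Smallest integer k = 17.

17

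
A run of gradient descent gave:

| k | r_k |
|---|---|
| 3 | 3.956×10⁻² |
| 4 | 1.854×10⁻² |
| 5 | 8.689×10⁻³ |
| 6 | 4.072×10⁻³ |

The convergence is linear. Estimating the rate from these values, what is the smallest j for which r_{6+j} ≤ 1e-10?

Rate ρ ≈ r_6/r_5 = 4.072×10⁻³/8.689×10⁻³ = 0.4686.
After j more steps, r_{6+j} ≈ 4.072×10⁻³·ρ^j; need ρ^j ≤ 1e-10/4.072×10⁻³ = 2.4558e-08.
j ≥ ln(2.4558e-08)/ln(0.4686) = -17.5222/-0.75801 = 23.116.
So 24 more iterations are needed.

24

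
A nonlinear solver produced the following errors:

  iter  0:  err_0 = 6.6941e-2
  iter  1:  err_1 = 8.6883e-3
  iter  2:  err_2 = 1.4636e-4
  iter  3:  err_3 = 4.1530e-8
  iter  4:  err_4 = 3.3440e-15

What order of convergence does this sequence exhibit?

2

Consecutive ratios: err_4/err_3 = 3.3440e-15/4.1530e-8 = 8.05201e-08, err_3/err_2 = 4.1530e-8/1.4636e-4 = 0.000283752.
p ≈ ln(8.05201e-08)/ln(0.000283752) = -16.3348/-8.1674 ≈ 2.00.
So the convergence is quadratic (order 2).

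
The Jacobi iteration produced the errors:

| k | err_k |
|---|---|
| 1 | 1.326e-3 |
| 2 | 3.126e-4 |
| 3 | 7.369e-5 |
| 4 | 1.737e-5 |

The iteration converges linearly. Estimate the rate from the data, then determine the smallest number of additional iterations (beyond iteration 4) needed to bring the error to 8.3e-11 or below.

Rate ρ ≈ err_4/err_3 = 1.737e-5/7.369e-5 = 0.2357.
After j more steps, err_{4+j} ≈ 1.737e-5·ρ^j; need ρ^j ≤ 8.3e-11/1.737e-5 = 4.77835e-06.
j ≥ ln(4.77835e-06)/ln(0.2357) = -12.2514/-1.44520 = 8.477.
So 9 more iterations are needed.

9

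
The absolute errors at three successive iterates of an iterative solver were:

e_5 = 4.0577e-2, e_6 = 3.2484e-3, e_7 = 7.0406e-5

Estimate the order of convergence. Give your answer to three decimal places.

1.517

p ≈ ln(e_7/e_6) / ln(e_6/e_5)
  = ln(7.0406e-5/3.2484e-3) / ln(3.2484e-3/4.0577e-2)
  = ln(0.0216741) / ln(0.0800552)
  = -3.831637 / -2.525039 ≈ 1.517457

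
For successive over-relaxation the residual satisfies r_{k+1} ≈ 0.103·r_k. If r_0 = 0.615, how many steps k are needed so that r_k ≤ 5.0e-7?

After k steps, r_k ≈ 0.615·0.103^k.
Need 0.103^k ≤ 5.0e-7/0.615 = 8.13008e-07.
k ≥ ln(8.13008e-07)/ln(0.103) = -14.0225/-2.27303 = 6.169.
Smallest integer k = 7.

7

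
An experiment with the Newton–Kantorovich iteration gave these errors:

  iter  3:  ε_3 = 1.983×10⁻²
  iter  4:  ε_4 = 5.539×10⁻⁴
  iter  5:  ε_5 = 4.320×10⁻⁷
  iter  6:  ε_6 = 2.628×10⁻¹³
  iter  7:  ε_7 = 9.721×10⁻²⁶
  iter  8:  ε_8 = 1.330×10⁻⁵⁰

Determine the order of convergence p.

Consecutive ratios: ε_8/ε_7 = 1.330×10⁻⁵⁰/9.721×10⁻²⁶ = 1.36817e-25, ε_7/ε_6 = 9.721×10⁻²⁶/2.628×10⁻¹³ = 3.69901e-13.
p ≈ ln(1.36817e-25)/ln(3.69901e-13) = -57.2512/-28.6255 ≈ 2.00.
So the convergence is quadratic (order 2).

2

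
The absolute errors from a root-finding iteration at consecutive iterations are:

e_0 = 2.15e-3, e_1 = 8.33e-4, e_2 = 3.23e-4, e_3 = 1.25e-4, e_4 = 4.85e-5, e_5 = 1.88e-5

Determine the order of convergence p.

Consecutive ratios: e_5/e_4 = 1.88e-5/4.85e-5 = 0.387629, e_4/e_3 = 4.85e-5/1.25e-4 = 0.388.
p ≈ ln(0.387629)/ln(0.388) = -0.9477/-0.9467 ≈ 1.00.
So the convergence is linear (order 1).

1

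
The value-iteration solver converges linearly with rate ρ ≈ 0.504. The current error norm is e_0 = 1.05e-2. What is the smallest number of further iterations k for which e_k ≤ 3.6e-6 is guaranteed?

After k steps, e_k ≈ 1.05e-2·0.504^k.
Need 0.504^k ≤ 3.6e-6/1.05e-2 = 0.000342857.
k ≥ ln(0.000342857)/ln(0.504) = -7.9782/-0.68518 = 11.644.
Smallest integer k = 12.

12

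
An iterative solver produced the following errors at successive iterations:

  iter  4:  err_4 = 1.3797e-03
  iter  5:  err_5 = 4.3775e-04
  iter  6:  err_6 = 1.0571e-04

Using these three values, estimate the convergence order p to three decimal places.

1.238

p ≈ ln(err_6/err_5) / ln(err_5/err_4)
  = ln(1.0571e-04/4.3775e-04) / ln(4.3775e-04/1.3797e-03)
  = ln(0.241485) / ln(0.317279)
  = -1.420948 / -1.147974 ≈ 1.237788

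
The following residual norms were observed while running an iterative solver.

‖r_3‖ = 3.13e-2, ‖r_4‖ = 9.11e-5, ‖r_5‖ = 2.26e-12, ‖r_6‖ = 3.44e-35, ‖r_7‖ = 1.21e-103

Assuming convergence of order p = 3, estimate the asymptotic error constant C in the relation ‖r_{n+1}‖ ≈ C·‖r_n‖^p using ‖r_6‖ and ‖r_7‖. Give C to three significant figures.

C ≈ ‖r_7‖ / ‖r_6‖^3
  = 1.21e-103 / (3.44e-35)^3
  = 1.21e-103 / 4.07076e-104 ≈ 2.9724

2.97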